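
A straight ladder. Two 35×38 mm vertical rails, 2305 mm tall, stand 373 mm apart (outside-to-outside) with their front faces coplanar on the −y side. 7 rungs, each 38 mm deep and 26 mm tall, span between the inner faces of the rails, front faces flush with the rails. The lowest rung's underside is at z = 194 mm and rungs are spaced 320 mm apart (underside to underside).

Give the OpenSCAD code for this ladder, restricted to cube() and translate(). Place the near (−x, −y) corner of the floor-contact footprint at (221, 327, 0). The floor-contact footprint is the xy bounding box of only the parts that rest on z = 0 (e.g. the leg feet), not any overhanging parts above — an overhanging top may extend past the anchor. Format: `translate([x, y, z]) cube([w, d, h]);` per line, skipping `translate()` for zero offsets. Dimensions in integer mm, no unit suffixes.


translate([221, 327, 0]) cube([35, 38, 2305]);
translate([559, 327, 0]) cube([35, 38, 2305]);
translate([256, 327, 194]) cube([303, 38, 26]);
translate([256, 327, 514]) cube([303, 38, 26]);
translate([256, 327, 834]) cube([303, 38, 26]);
translate([256, 327, 1154]) cube([303, 38, 26]);
translate([256, 327, 1474]) cube([303, 38, 26]);
translate([256, 327, 1794]) cube([303, 38, 26]);
translate([256, 327, 2114]) cube([303, 38, 26]);


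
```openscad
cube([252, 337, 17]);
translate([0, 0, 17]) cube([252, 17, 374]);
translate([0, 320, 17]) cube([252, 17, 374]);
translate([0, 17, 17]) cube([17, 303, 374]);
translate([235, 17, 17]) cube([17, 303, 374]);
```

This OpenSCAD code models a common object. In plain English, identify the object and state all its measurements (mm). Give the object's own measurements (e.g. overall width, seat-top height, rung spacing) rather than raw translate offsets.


An open-topped rectangular box: outside dimensions 252×337×391 mm, with a uniform wall and base thickness of 17 mm. The base is a full 252×337 slab on the floor; four walls sit on top of the base. The front and back walls (the −y and +y sides) span the full width; the two side walls fit between them.


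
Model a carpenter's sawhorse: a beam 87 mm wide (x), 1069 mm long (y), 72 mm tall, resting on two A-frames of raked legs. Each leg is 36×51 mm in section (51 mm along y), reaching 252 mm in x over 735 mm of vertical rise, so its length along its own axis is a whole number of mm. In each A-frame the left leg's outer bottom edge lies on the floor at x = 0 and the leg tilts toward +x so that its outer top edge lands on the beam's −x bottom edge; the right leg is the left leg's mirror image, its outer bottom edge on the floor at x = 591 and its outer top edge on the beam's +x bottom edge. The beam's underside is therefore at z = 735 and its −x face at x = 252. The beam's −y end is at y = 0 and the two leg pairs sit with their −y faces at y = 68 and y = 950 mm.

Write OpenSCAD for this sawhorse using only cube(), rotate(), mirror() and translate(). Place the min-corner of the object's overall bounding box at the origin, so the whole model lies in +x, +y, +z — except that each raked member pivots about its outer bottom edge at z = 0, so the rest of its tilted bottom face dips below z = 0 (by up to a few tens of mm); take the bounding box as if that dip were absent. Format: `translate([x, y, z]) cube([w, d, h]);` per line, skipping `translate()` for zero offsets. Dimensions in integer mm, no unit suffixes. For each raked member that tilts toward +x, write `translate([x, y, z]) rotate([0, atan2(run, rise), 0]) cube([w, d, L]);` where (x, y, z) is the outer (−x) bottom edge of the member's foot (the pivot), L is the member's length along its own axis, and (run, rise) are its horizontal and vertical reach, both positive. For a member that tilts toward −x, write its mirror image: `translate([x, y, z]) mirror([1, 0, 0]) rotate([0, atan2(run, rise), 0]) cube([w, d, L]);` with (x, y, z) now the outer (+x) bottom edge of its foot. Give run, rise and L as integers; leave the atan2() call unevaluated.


translate([252, 0, 735]) cube([87, 1069, 72]);
translate([0, 68, 0]) rotate([0, atan2(252, 735), 0]) cube([36, 51, 777]);
translate([591, 68, 0]) mirror([1, 0, 0]) rotate([0, atan2(252, 735), 0]) cube([36, 51, 777]);
translate([0, 950, 0]) rotate([0, atan2(252, 735), 0]) cube([36, 51, 777]);
translate([591, 950, 0]) mirror([1, 0, 0]) rotate([0, atan2(252, 735), 0]) cube([36, 51, 777]);


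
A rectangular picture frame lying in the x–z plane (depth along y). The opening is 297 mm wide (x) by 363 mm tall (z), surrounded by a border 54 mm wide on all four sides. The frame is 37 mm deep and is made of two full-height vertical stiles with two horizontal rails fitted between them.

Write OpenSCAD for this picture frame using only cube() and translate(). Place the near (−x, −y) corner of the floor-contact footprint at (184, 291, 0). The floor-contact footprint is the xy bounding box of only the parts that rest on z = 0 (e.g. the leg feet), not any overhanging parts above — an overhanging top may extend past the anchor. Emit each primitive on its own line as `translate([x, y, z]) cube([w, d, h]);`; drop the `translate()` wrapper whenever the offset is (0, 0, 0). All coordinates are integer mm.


translate([184, 291, 0]) cube([54, 37, 471]);
translate([535, 291, 0]) cube([54, 37, 471]);
translate([238, 291, 0]) cube([297, 37, 54]);
translate([238, 291, 417]) cube([297, 37, 54]);


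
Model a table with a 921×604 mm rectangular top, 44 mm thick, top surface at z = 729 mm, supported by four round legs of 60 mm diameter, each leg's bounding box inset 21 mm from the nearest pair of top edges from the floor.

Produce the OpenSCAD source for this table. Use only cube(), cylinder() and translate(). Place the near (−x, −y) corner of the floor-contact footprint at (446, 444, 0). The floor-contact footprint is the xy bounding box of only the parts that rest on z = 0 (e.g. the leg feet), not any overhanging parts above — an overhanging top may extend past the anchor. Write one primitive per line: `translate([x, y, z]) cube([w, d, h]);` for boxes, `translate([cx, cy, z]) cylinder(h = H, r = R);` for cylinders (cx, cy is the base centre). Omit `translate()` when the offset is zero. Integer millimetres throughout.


translate([425, 423, 685]) cube([921, 604, 44]);
translate([476, 474, 0]) cylinder(h = 685, r = 30);
translate([1295, 474, 0]) cylinder(h = 685, r = 30);
translate([476, 976, 0]) cylinder(h = 685, r = 30);
translate([1295, 976, 0]) cylinder(h = 685, r = 30);


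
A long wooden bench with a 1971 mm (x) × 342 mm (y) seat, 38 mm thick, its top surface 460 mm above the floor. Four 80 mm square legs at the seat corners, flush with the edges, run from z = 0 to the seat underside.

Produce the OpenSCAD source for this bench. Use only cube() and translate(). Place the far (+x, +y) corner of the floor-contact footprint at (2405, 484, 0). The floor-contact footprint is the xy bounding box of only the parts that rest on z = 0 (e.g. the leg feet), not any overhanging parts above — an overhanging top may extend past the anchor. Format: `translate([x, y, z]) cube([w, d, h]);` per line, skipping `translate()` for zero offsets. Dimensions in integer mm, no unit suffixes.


translate([434, 142, 422]) cube([1971, 342, 38]);
translate([434, 142, 0]) cube([80, 80, 422]);
translate([434, 404, 0]) cube([80, 80, 422]);
translate([2325, 142, 0]) cube([80, 80, 422]);
translate([2325, 404, 0]) cube([80, 80, 422]);


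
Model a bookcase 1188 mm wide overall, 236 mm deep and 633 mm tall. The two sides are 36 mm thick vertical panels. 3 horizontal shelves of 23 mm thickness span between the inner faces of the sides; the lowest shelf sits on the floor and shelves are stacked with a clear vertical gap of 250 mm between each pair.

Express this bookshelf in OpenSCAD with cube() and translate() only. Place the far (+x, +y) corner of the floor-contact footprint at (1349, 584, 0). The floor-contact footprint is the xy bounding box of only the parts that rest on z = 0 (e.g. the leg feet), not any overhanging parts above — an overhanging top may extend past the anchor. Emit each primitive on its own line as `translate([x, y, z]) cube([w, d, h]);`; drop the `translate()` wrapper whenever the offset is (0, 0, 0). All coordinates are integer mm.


translate([161, 348, 0]) cube([36, 236, 633]);
translate([1313, 348, 0]) cube([36, 236, 633]);
translate([197, 348, 0]) cube([1116, 236, 23]);
translate([197, 348, 273]) cube([1116, 236, 23]);
translate([197, 348, 546]) cube([1116, 236, 23]);


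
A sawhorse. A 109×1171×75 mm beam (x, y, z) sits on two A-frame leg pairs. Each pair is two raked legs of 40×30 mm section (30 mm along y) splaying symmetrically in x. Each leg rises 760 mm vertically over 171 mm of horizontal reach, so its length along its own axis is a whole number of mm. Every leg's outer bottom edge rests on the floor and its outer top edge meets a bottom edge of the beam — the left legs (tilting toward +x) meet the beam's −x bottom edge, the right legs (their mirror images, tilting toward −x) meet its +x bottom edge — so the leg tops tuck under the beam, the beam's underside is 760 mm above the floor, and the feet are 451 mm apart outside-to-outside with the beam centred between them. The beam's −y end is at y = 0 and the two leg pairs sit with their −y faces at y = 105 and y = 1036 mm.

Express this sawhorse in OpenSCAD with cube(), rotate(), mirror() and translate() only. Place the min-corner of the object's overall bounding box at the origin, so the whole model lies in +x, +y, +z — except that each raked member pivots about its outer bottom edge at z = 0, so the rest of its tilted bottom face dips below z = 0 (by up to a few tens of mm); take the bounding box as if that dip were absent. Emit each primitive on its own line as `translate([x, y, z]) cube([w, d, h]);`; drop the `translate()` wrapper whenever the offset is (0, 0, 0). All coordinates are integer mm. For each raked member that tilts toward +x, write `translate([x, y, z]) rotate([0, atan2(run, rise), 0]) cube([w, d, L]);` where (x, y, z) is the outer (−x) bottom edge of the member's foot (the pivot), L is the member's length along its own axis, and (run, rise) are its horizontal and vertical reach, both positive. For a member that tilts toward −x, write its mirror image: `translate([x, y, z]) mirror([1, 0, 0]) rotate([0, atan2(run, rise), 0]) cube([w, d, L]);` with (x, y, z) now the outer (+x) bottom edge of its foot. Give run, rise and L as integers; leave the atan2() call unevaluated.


translate([171, 0, 760]) cube([109, 1171, 75]);
translate([0, 105, 0]) rotate([0, atan2(171, 760), 0]) cube([40, 30, 779]);
translate([451, 105, 0]) mirror([1, 0, 0]) rotate([0, atan2(171, 760), 0]) cube([40, 30, 779]);
translate([0, 1036, 0]) rotate([0, atan2(171, 760), 0]) cube([40, 30, 779]);
translate([451, 1036, 0]) mirror([1, 0, 0]) rotate([0, atan2(171, 760), 0]) cube([40, 30, 779]);


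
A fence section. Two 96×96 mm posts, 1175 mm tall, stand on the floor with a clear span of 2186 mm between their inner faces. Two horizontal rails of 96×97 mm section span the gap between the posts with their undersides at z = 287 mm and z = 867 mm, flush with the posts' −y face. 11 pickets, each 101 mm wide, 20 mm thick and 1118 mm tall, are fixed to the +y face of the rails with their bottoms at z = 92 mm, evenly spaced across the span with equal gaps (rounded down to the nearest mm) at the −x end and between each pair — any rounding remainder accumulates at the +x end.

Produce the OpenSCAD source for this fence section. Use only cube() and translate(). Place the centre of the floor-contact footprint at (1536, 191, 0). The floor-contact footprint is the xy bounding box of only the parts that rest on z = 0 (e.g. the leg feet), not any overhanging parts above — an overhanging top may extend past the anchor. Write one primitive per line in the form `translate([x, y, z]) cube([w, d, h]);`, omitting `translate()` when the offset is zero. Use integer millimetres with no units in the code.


translate([347, 143, 0]) cube([96, 96, 1175]);
translate([2629, 143, 0]) cube([96, 96, 1175]);
translate([443, 143, 287]) cube([2186, 96, 97]);
translate([443, 143, 867]) cube([2186, 96, 97]);
translate([532, 239, 92]) cube([101, 20, 1118]);
translate([722, 239, 92]) cube([101, 20, 1118]);
translate([912, 239, 92]) cube([101, 20, 1118]);
translate([1102, 239, 92]) cube([101, 20, 1118]);
translate([1292, 239, 92]) cube([101, 20, 1118]);
translate([1482, 239, 92]) cube([101, 20, 1118]);
translate([1672, 239, 92]) cube([101, 20, 1118]);
translate([1862, 239, 92]) cube([101, 20, 1118]);
translate([2052, 239, 92]) cube([101, 20, 1118]);
translate([2242, 239, 92]) cube([101, 20, 1118]);
translate([2432, 239, 92]) cube([101, 20, 1118]);


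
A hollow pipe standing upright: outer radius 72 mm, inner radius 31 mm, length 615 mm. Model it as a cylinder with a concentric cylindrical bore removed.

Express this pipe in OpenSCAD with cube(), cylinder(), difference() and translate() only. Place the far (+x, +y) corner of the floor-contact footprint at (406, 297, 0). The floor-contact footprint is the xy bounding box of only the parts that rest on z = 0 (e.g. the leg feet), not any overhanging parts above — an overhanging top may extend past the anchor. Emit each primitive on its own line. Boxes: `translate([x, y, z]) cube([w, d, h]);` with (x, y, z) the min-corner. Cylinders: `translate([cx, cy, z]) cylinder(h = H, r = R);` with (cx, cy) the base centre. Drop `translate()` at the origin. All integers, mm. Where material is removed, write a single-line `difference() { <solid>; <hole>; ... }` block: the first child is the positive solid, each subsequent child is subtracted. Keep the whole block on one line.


difference() { translate([334, 225, 0]) cylinder(h = 615, r = 72); translate([334, 225, 0]) cylinder(h = 615, r = 31); }


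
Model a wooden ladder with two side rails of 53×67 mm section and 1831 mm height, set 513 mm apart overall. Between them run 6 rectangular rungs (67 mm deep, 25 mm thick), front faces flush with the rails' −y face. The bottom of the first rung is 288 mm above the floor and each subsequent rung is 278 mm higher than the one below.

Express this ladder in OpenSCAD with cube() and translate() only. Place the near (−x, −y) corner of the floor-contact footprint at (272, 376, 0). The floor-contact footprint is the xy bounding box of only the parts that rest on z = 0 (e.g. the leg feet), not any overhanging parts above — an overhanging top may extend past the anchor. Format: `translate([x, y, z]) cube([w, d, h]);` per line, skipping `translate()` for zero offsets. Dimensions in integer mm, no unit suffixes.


translate([272, 376, 0]) cube([53, 67, 1831]);
translate([732, 376, 0]) cube([53, 67, 1831]);
translate([325, 376, 288]) cube([407, 67, 25]);
translate([325, 376, 566]) cube([407, 67, 25]);
translate([325, 376, 844]) cube([407, 67, 25]);
translate([325, 376, 1122]) cube([407, 67, 25]);
translate([325, 376, 1400]) cube([407, 67, 25]);
translate([325, 376, 1678]) cube([407, 67, 25]);


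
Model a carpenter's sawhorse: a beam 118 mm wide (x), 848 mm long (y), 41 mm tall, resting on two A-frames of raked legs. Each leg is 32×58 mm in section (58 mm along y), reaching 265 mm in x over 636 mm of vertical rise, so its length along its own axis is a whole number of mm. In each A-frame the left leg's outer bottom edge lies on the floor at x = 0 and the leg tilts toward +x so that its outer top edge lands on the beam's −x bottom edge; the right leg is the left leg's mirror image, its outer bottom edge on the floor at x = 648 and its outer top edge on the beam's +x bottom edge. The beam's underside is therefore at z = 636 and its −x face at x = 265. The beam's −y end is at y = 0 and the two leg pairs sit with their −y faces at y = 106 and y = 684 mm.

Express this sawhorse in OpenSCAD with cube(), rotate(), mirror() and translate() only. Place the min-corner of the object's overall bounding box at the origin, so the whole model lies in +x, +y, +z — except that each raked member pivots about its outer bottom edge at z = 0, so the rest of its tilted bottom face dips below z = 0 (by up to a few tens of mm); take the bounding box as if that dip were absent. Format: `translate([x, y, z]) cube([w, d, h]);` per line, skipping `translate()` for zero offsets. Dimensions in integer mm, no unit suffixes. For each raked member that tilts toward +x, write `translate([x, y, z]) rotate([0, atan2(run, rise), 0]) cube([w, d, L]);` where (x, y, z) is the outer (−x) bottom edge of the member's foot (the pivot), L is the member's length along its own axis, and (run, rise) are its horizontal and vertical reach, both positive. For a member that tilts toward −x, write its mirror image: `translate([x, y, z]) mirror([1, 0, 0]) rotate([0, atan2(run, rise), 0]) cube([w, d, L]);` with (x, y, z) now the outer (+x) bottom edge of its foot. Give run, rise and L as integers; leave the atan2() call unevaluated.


translate([265, 0, 636]) cube([118, 848, 41]);
translate([0, 106, 0]) rotate([0, atan2(265, 636), 0]) cube([32, 58, 689]);
translate([648, 106, 0]) mirror([1, 0, 0]) rotate([0, atan2(265, 636), 0]) cube([32, 58, 689]);
translate([0, 684, 0]) rotate([0, atan2(265, 636), 0]) cube([32, 58, 689]);
translate([648, 684, 0]) mirror([1, 0, 0]) rotate([0, atan2(265, 636), 0]) cube([32, 58, 689]);


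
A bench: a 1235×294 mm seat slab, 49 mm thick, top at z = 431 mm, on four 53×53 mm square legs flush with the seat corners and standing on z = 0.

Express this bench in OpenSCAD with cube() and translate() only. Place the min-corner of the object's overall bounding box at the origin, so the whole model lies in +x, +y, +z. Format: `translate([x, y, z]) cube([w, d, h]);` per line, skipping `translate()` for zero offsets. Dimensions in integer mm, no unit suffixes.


translate([0, 0, 382]) cube([1235, 294, 49]);
cube([53, 53, 382]);
translate([0, 241, 0]) cube([53, 53, 382]);
translate([1182, 0, 0]) cube([53, 53, 382]);
translate([1182, 241, 0]) cube([53, 53, 382]);


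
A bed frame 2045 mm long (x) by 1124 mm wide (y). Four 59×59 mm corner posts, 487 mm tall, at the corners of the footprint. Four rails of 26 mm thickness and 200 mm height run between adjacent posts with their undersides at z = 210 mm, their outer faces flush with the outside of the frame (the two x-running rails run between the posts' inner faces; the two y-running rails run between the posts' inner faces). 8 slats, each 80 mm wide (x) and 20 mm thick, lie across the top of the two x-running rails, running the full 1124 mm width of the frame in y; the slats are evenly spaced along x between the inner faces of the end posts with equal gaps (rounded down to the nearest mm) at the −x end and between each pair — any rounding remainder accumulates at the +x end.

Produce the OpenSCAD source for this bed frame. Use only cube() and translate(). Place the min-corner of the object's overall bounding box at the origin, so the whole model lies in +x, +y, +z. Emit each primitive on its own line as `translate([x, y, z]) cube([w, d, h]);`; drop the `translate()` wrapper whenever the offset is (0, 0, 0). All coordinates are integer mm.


// slat z = rail_z + rail_h = 210 + 200 = 410
// slat gap = ⌊(1927 − 8·80) / 9⌋ = 143
cube([59, 59, 487]);
translate([0, 1065, 0]) cube([59, 59, 487]);
translate([1986, 0, 0]) cube([59, 59, 487]);
translate([1986, 1065, 0]) cube([59, 59, 487]);
translate([59, 0, 210]) cube([1927, 26, 200]);
translate([59, 1098, 210]) cube([1927, 26, 200]);
translate([0, 59, 210]) cube([26, 1006, 200]);
translate([2019, 59, 210]) cube([26, 1006, 200]);
translate([202, 0, 410]) cube([80, 1124, 20]);
translate([425, 0, 410]) cube([80, 1124, 20]);
translate([648, 0, 410]) cube([80, 1124, 20]);
translate([871, 0, 410]) cube([80, 1124, 20]);
translate([1094, 0, 410]) cube([80, 1124, 20]);
translate([1317, 0, 410]) cube([80, 1124, 20]);
translate([1540, 0, 410]) cube([80, 1124, 20]);
translate([1763, 0, 410]) cube([80, 1124, 20]);


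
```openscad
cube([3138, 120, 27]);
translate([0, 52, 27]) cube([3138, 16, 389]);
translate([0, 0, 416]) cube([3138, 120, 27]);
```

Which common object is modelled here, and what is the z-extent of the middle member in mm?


An I-beam. The web height is 389 mm.

Two wide flanges with a thin centred web — an I-beam. Overall 443 mm minus two 27 mm flanges gives a web of 443 − 2·27 = 389 mm.


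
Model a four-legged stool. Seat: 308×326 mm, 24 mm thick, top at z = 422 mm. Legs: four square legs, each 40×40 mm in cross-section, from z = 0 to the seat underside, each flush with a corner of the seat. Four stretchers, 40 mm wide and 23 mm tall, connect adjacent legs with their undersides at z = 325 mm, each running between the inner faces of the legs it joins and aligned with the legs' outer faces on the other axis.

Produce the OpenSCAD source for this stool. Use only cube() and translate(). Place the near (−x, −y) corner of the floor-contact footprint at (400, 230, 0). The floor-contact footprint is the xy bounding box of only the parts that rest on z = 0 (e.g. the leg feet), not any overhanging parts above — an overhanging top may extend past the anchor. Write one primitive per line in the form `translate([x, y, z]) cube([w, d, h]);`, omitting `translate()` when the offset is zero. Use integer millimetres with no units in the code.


translate([400, 230, 398]) cube([308, 326, 24]);
translate([400, 230, 0]) cube([40, 40, 398]);
translate([668, 230, 0]) cube([40, 40, 398]);
translate([400, 516, 0]) cube([40, 40, 398]);
translate([668, 516, 0]) cube([40, 40, 398]);
translate([440, 230, 325]) cube([228, 40, 23]);
translate([440, 516, 325]) cube([228, 40, 23]);
translate([400, 270, 325]) cube([40, 246, 23]);
translate([668, 270, 325]) cube([40, 246, 23]);


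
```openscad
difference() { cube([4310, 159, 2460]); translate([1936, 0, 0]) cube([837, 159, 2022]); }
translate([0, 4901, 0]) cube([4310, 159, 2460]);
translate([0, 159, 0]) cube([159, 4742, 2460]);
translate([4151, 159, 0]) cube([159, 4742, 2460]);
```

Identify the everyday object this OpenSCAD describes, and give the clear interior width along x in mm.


A single room. The interior width is 3992 mm.

Four walls enclosing a rectangle with a door in the front wall — a room. Outside width 4310 minus two 159 mm walls gives 3992 mm.


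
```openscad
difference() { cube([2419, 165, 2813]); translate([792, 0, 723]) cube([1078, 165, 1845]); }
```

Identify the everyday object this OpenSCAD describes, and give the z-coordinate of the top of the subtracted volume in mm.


A wall with a window opening. The window head height is 2568 mm.

A wall with a rectangular opening subtracted — a window. Sill at z = 723, opening 1845 mm tall, so the head is at 723 + 1845 = 2568 mm.


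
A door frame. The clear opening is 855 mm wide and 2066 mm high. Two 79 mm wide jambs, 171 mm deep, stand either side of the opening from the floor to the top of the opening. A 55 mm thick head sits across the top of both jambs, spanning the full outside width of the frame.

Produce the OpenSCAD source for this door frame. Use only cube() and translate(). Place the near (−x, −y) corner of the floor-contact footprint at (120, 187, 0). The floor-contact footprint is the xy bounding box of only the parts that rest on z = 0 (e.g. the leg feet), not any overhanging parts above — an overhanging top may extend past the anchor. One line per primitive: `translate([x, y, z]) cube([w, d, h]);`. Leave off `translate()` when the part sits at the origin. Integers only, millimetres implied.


translate([120, 187, 0]) cube([79, 171, 2066]);
translate([1054, 187, 0]) cube([79, 171, 2066]);
translate([120, 187, 2066]) cube([1013, 171, 55]);


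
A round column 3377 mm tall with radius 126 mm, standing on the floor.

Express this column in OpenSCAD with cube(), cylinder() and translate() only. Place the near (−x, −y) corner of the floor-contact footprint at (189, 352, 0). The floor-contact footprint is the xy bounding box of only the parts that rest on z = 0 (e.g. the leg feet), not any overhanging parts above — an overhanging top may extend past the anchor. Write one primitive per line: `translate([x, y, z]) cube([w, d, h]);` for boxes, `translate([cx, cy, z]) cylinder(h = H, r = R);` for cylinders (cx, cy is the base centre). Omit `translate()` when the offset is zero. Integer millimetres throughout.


translate([315, 478, 0]) cylinder(h = 3377, r = 126);


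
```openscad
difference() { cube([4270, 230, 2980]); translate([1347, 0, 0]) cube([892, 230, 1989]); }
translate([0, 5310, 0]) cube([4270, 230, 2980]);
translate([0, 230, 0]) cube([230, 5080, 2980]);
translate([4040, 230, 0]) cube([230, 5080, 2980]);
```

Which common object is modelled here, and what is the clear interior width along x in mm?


A single room. The interior width is 3810 mm.

Four walls enclosing a rectangle with a door in the front wall — a room. Outside width 4270 minus two 230 mm walls gives 3810 mm.


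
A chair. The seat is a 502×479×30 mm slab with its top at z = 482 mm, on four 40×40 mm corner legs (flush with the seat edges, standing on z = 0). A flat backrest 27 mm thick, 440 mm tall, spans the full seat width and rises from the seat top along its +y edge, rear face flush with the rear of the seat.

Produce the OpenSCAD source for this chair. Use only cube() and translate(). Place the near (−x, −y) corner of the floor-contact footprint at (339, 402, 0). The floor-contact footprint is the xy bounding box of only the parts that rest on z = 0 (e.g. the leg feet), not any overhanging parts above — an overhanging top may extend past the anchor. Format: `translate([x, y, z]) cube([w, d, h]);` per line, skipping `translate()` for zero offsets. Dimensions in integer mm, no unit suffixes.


// leg_h = 482 - 30 = 452
translate([339, 402, 452]) cube([502, 479, 30]);
translate([339, 402, 0]) cube([40, 40, 452]);
translate([801, 402, 0]) cube([40, 40, 452]);
translate([339, 841, 0]) cube([40, 40, 452]);
translate([801, 841, 0]) cube([40, 40, 452]);
translate([339, 854, 482]) cube([502, 27, 440]);


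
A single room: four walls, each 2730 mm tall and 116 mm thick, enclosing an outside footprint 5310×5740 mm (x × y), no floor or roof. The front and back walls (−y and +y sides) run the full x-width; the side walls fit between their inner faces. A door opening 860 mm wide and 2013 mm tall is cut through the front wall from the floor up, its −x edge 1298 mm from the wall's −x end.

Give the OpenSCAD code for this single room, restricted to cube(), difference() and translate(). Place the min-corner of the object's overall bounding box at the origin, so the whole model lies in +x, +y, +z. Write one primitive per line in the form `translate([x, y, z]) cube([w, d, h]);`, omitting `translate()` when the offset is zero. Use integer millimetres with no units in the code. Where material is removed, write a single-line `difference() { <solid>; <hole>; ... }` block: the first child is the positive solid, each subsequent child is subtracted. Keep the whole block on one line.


difference() { cube([5310, 116, 2730]); translate([1298, 0, 0]) cube([860, 116, 2013]); }
translate([0, 5624, 0]) cube([5310, 116, 2730]);
translate([0, 116, 0]) cube([116, 5508, 2730]);
translate([5194, 116, 0]) cube([116, 5508, 2730]);


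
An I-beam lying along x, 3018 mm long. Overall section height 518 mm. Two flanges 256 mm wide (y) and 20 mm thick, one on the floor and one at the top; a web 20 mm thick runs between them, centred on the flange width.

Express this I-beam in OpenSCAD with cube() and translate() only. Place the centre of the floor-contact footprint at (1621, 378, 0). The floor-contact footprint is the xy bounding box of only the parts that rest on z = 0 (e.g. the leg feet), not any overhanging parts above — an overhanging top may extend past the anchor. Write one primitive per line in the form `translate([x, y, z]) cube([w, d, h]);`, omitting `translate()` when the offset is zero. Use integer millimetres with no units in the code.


translate([112, 250, 0]) cube([3018, 256, 20]);
translate([112, 368, 20]) cube([3018, 20, 478]);
translate([112, 250, 498]) cube([3018, 256, 20]);


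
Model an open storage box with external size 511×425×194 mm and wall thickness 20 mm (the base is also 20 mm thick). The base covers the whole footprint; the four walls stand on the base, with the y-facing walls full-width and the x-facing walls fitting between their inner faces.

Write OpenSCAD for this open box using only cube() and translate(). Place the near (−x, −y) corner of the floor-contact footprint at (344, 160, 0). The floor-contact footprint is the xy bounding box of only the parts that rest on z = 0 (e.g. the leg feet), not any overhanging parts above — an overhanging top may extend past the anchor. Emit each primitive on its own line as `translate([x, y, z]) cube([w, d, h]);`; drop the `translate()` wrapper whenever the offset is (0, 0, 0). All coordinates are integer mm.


translate([344, 160, 0]) cube([511, 425, 20]);
translate([344, 160, 20]) cube([511, 20, 174]);
translate([344, 565, 20]) cube([511, 20, 174]);
translate([344, 180, 20]) cube([20, 385, 174]);
translate([835, 180, 20]) cube([20, 385, 174]);


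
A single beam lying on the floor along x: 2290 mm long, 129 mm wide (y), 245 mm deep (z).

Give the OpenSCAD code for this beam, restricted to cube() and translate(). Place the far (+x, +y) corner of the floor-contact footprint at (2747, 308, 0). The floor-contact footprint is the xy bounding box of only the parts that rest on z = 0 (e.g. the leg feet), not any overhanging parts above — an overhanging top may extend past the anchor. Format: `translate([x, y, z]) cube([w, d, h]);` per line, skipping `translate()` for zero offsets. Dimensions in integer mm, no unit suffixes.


translate([457, 179, 0]) cube([2290, 129, 245]);


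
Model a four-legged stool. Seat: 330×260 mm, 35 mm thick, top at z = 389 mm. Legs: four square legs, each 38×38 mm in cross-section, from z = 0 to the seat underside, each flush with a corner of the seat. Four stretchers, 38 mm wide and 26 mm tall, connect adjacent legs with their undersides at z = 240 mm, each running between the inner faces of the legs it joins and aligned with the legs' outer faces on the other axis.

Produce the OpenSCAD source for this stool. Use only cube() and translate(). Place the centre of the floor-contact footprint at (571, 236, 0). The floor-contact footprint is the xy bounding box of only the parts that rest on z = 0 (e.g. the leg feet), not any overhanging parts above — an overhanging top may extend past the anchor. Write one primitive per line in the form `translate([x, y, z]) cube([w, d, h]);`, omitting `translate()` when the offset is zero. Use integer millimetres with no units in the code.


translate([406, 106, 354]) cube([330, 260, 35]);
translate([406, 106, 0]) cube([38, 38, 354]);
translate([698, 106, 0]) cube([38, 38, 354]);
translate([406, 328, 0]) cube([38, 38, 354]);
translate([698, 328, 0]) cube([38, 38, 354]);
translate([444, 106, 240]) cube([254, 38, 26]);
translate([444, 328, 240]) cube([254, 38, 26]);
translate([406, 144, 240]) cube([38, 184, 26]);
translate([698, 144, 240]) cube([38, 184, 26]);


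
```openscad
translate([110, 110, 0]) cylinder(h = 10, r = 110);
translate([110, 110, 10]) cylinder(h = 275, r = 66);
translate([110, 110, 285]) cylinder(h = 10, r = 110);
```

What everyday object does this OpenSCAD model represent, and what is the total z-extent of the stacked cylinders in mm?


A spool. The overall height is 295 mm.

Three coaxial cylinders, large–small–large — a spool. Two 10 mm flanges and a 275 mm core give 10 + 275 + 10 = 295 mm.


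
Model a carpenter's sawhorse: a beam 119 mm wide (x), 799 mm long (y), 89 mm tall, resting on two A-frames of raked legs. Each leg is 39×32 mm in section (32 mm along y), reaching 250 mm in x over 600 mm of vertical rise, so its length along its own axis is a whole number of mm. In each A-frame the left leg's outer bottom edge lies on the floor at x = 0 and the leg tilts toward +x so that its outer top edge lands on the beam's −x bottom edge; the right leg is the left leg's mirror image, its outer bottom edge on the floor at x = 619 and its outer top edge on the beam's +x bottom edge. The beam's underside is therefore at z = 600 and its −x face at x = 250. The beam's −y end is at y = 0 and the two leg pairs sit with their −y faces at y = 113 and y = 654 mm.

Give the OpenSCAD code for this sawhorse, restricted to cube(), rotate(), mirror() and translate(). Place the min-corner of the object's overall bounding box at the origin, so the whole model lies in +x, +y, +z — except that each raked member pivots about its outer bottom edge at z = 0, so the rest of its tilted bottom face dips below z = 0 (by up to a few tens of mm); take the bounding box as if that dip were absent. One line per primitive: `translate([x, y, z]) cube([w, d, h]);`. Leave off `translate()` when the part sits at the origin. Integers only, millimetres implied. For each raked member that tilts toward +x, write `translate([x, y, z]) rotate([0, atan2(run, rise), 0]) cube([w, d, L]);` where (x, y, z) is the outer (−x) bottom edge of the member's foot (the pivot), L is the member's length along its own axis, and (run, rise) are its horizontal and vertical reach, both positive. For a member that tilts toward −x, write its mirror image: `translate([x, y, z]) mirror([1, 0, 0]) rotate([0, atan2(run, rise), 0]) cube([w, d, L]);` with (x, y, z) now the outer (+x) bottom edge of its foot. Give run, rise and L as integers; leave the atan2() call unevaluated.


translate([250, 0, 600]) cube([119, 799, 89]);
translate([0, 113, 0]) rotate([0, atan2(250, 600), 0]) cube([39, 32, 650]);
translate([619, 113, 0]) mirror([1, 0, 0]) rotate([0, atan2(250, 600), 0]) cube([39, 32, 650]);
translate([0, 654, 0]) rotate([0, atan2(250, 600), 0]) cube([39, 32, 650]);
translate([619, 654, 0]) mirror([1, 0, 0]) rotate([0, atan2(250, 600), 0]) cube([39, 32, 650]);


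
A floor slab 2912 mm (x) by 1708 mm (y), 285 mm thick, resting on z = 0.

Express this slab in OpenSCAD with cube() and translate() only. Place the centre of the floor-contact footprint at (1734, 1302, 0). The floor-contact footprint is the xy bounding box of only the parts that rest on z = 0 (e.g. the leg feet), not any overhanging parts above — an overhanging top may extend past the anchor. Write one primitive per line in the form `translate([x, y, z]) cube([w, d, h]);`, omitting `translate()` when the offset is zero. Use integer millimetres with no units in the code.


translate([278, 448, 0]) cube([2912, 1708, 285]);


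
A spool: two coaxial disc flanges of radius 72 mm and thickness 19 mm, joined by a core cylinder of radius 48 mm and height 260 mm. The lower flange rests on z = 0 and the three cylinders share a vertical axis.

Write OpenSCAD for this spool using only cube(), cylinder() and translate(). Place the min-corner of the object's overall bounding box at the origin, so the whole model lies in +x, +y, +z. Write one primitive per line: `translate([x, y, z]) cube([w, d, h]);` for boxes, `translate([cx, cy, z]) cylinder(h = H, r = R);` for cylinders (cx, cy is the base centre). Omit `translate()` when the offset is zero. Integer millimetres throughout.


translate([72, 72, 0]) cylinder(h = 19, r = 72);
translate([72, 72, 19]) cylinder(h = 260, r = 48);
translate([72, 72, 279]) cylinder(h = 19, r = 72);


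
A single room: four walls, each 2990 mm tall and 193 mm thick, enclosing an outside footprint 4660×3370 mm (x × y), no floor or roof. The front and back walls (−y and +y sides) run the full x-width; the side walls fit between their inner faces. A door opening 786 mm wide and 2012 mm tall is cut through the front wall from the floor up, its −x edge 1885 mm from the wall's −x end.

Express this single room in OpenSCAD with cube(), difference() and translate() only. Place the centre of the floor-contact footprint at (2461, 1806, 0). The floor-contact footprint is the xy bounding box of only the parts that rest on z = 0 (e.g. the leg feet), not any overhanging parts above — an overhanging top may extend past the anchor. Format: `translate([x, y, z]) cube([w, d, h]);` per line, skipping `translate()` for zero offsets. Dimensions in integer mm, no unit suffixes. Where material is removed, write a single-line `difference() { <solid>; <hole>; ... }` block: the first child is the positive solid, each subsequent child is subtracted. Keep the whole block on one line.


difference() { translate([131, 121, 0]) cube([4660, 193, 2990]); translate([2016, 121, 0]) cube([786, 193, 2012]); }
translate([131, 3298, 0]) cube([4660, 193, 2990]);
translate([131, 314, 0]) cube([193, 2984, 2990]);
translate([4598, 314, 0]) cube([193, 2984, 2990]);


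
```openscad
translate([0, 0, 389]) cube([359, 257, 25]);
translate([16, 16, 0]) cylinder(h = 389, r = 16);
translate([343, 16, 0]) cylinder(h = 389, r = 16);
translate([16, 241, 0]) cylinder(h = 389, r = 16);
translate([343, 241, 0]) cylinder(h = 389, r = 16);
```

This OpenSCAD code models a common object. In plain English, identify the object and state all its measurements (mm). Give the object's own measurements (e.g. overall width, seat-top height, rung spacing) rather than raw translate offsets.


A simple wooden stool: a rectangular seat 359 mm (x) by 257 mm (y), 25 mm thick, top face at z = 414 mm, on four round legs, each 32 mm in diameter. The legs rest on z = 0, each leg's axis is inset half a diameter from the nearest pair of seat edges (so the leg's bounding box is flush with the corner).


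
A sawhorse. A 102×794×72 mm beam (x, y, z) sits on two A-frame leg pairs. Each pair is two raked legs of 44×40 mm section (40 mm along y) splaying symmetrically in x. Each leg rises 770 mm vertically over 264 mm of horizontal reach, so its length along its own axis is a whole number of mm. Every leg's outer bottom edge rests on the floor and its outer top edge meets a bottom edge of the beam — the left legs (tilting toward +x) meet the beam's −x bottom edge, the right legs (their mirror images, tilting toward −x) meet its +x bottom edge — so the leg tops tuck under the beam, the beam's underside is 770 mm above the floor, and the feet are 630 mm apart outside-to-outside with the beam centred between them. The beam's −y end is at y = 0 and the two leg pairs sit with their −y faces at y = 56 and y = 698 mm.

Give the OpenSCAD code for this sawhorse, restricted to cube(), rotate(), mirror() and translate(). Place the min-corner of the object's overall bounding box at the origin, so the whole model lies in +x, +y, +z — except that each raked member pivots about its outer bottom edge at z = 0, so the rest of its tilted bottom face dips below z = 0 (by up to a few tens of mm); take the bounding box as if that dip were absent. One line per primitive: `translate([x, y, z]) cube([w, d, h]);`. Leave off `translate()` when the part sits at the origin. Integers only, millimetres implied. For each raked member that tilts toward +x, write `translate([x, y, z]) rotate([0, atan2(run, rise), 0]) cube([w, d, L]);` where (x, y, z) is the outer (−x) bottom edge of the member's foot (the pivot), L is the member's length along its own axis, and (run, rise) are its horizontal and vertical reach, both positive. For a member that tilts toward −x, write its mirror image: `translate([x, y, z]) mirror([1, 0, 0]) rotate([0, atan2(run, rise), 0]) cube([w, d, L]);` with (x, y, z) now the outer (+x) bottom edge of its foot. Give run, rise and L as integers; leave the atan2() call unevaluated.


// leg length = √(264² + 770²) = 814
// right-leg outer foot x = 2·264 + 102 = 630
// beam min-corner = (264, 0, 770)
translate([264, 0, 770]) cube([102, 794, 72]);
translate([0, 56, 0]) rotate([0, atan2(264, 770), 0]) cube([44, 40, 814]);
translate([630, 56, 0]) mirror([1, 0, 0]) rotate([0, atan2(264, 770), 0]) cube([44, 40, 814]);
translate([0, 698, 0]) rotate([0, atan2(264, 770), 0]) cube([44, 40, 814]);
translate([630, 698, 0]) mirror([1, 0, 0]) rotate([0, atan2(264, 770), 0]) cube([44, 40, 814]);


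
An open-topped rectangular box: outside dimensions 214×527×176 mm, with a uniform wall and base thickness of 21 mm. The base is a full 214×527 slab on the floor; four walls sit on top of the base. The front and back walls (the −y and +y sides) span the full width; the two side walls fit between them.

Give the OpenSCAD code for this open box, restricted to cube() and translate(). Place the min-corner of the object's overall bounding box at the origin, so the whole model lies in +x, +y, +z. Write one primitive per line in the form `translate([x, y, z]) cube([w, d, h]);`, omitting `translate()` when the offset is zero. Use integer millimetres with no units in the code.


cube([214, 527, 21]);
translate([0, 0, 21]) cube([214, 21, 155]);
translate([0, 506, 21]) cube([214, 21, 155]);
translate([0, 21, 21]) cube([21, 485, 155]);
translate([193, 21, 21]) cube([21, 485, 155]);
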